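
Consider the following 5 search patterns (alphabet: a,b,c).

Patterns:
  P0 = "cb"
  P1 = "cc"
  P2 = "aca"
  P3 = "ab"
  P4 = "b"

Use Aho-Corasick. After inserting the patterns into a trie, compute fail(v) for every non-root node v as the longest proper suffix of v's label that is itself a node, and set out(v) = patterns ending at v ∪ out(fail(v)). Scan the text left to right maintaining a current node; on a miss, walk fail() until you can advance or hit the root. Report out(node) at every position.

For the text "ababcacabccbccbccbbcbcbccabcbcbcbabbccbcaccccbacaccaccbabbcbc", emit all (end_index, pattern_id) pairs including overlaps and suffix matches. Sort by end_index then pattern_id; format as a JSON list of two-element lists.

Construct AC machine:
Trie nodes:
  0='ε' goto a→4 b→8 c→1
  1='c' goto b→2 c→3
  2='cb' goto ·  [P0 ends]
  3='cc' goto ·  [P1 ends]
  4='a' goto b→7 c→5
  5='ac' goto a→6
  6='aca' goto ·  [P2 ends]
  7='ab' goto ·  [P3 ends]
  8='b' goto ·  [P4 ends]

Failure links (BFS by depth):
  n1('c'): parent n0 fail=0; on 'c' 0 → fail=0;  out ∅∪∅=∅
  n4('a'): parent n0 fail=0; on 'a' 0 → fail=0;  out ∅∪∅=∅
  n8('b'): parent n0 fail=0; on 'b' 0 → fail=0;  out {4}∪∅={4}
  n2('cb'): parent n1 fail=0; on 'b' 0 → fail=8;  out {0}∪{4}={0,4}
  n3('cc'): parent n1 fail=0; on 'c' 0 → fail=1;  out {1}∪∅={1}
  n5('ac'): parent n4 fail=0; on 'c' 0 → fail=1;  out ∅∪∅=∅
  n7('ab'): parent n4 fail=0; on 'b' 0 → fail=8;  out {3}∪{4}={3,4}
  n6('aca'): parent n5 fail=1; on 'a' 1→0 → fail=4;  out {2}∪∅={2}

Run:
pos 0 'a': at 4
pos 1 'b': at 7  emit P3@[0:1],P4@[1:1]
pos 2 'a': at 4 (fail-walked)
pos 3 'b': at 7  emit P3@[2:3],P4@[3:3]
pos 4 'c': at 1 (fail-walked)
pos 5 'a': at 4 (fail-walked)
pos 6 'c': at 5
pos 7 'a': at 6  emit P2@[5:7]
pos 8 'b': at 7 (fail-walked)  emit P3@[7:8],P4@[8:8]
pos 9 'c': at 1 (fail-walked)
pos 10 'c': at 3  emit P1@[9:10]
pos 11 'b': at 2 (fail-walked)  emit P0@[10:11],P4@[11:11]
pos 12 'c': at 1 (fail-walked)
pos 13 'c': at 3  emit P1@[12:13]
pos 14 'b': at 2 (fail-walked)  emit P0@[13:14],P4@[14:14]
pos 15 'c': at 1 (fail-walked)
pos 16 'c': at 3  emit P1@[15:16]
pos 17 'b': at 2 (fail-walked)  emit P0@[16:17],P4@[17:17]
pos 18 'b': at 8 (fail-walked)  emit P4@[18:18]
pos 19 'c': at 1 (fail-walked)
pos 20 'b': at 2  emit P0@[19:20],P4@[20:20]
pos 21 'c': at 1 (fail-walked)
pos 22 'b': at 2  emit P0@[21:22],P4@[22:22]
pos 23 'c': at 1 (fail-walked)
pos 24 'c': at 3  emit P1@[23:24]
pos 25 'a': at 4 (fail-walked)
pos 26 'b': at 7  emit P3@[25:26],P4@[26:26]
pos 27 'c': at 1 (fail-walked)
pos 28 'b': at 2  emit P0@[27:28],P4@[28:28]
pos 29 'c': at 1 (fail-walked)
pos 30 'b': at 2  emit P0@[29:30],P4@[30:30]
pos 31 'c': at 1 (fail-walked)
pos 32 'b': at 2  emit P0@[31:32],P4@[32:32]
pos 33 'a': at 4 (fail-walked)
pos 34 'b': at 7  emit P3@[33:34],P4@[34:34]
pos 35 'b': at 8 (fail-walked)  emit P4@[35:35]
pos 36 'c': at 1 (fail-walked)
pos 37 'c': at 3  emit P1@[36:37]
pos 38 'b': at 2 (fail-walked)  emit P0@[37:38],P4@[38:38]
pos 39 'c': at 1 (fail-walked)
pos 40 'a': at 4 (fail-walked)
pos 41 'c': at 5
pos 42 'c': at 3 (fail-walked)  emit P1@[41:42]
pos 43 'c': at 3 (fail-walked)  emit P1@[42:43]
pos 44 'c': at 3 (fail-walked)  emit P1@[43:44]
pos 45 'b': at 2 (fail-walked)  emit P0@[44:45],P4@[45:45]
pos 46 'a': at 4 (fail-walked)
pos 47 'c': at 5
pos 48 'a': at 6  emit P2@[46:48]
pos 49 'c': at 5 (fail-walked)
pos 50 'c': at 3 (fail-walked)  emit P1@[49:50]
pos 51 'a': at 4 (fail-walked)
pos 52 'c': at 5
pos 53 'c': at 3 (fail-walked)  emit P1@[52:53]
pos 54 'b': at 2 (fail-walked)  emit P0@[53:54],P4@[54:54]
pos 55 'a': at 4 (fail-walked)
pos 56 'b': at 7  emit P3@[55:56],P4@[56:56]
pos 57 'b': at 8 (fail-walked)  emit P4@[57:57]
pos 58 'c': at 1 (fail-walked)
pos 59 'b': at 2  emit P0@[58:59],P4@[59:59]
pos 60 'c': at 1 (fail-walked)

Result: [[1,3],[1,4],[3,3],[3,4],[7,2],[8,3],[8,4],[10,1],[11,0],[11,4],[13,1],[14,0],[14,4],[16,1],[17,0],[17,4],[18,4],[20,0],[20,4],[22,0],[22,4],[24,1],[26,3],[26,4],[28,0],[28,4],[30,0],[30,4],[32,0],[32,4],[34,3],[34,4],[35,4],[37,1],[38,0],[38,4],[42,1],[43,1],[44,1],[45,0],[45,4],[48,2],[50,1],[53,1],[54,0],[54,4],[56,3],[56,4],[57,4],[59,0],[59,4]]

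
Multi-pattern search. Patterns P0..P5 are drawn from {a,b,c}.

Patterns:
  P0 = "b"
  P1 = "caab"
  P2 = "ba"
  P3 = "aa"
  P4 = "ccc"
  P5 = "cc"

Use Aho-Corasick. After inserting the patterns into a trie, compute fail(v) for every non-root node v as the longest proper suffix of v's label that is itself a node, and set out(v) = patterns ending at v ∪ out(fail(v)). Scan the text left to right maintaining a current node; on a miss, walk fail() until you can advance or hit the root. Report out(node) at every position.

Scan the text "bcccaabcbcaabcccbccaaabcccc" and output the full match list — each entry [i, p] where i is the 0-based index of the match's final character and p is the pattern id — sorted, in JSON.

Build:
Trie (insert patterns):
  0='ε' goto a→7 b→1 c→2
  1='b' goto a→6  ←P0
  2='c' goto a→3 c→9
  3='ca' goto a→4
  4='caa' goto b→5
  5='caab' goto ·  ←P1
  6='ba' goto ·  ←P2
  7='a' goto a→8
  8='aa' goto ·  ←P3
  9='cc' goto c→10  ←P5
  10='ccc' goto ·  ←P4

Failure links (BFS by depth):
  n1('b'): parent n0 fail=0; on 'b' 0 → fail=0;  out {0}∪∅={0}
  n2('c'): parent n0 fail=0; on 'c' 0 → fail=0;  out ∅∪∅=∅
  n7('a'): parent n0 fail=0; on 'a' 0 → fail=0;  out ∅∪∅=∅
  n3('ca'): parent n2 fail=0; on 'a' 0 → fail=7;  out ∅∪∅=∅
  n6('ba'): parent n1 fail=0; on 'a' 0 → fail=7;  out {2}∪∅={2}
  n8('aa'): parent n7 fail=0; on 'a' 0 → fail=7;  out {3}∪∅={3}
  n9('cc'): parent n2 fail=0; on 'c' 0 → fail=2;  out {5}∪∅={5}
  n4('caa'): parent n3 fail=7; on 'a' 7 → fail=8;  out ∅∪{3}={3}
  n10('ccc'): parent n9 fail=2; on 'c' 2 → fail=9;  out {4}∪{5}={4,5}
  n5('caab'): parent n4 fail=8; on 'b' 8→7→0 → fail=1;  out {1}∪{0}={0,1}

Scan:
i=0 'b': node 0→1  → match P0@[0:0]
i=1 'c': node 1→2 (via fail)
i=2 'c': node 2→9  → match P5@[1:2]
i=3 'c': node 9→10  → match P4@[1:3],P5@[2:3]
i=4 'a': node 10→3 (via fail)
i=5 'a': node 3→4  → match P3@[4:5]
i=6 'b': node 4→5  → match P0@[6:6],P1@[3:6]
i=7 'c': node 5→2 (via fail)
i=8 'b': node 2→1 (via fail)  → match P0@[8:8]
i=9 'c': node 1→2 (via fail)
i=10 'a': node 2→3
i=11 'a': node 3→4  → match P3@[10:11]
i=12 'b': node 4→5  → match P0@[12:12],P1@[9:12]
i=13 'c': node 5→2 (via fail)
i=14 'c': node 2→9  → match P5@[13:14]
i=15 'c': node 9→10  → match P4@[13:15],P5@[14:15]
i=16 'b': node 10→1 (via fail)  → match P0@[16:16]
i=17 'c': node 1→2 (via fail)
i=18 'c': node 2→9  → match P5@[17:18]
i=19 'a': node 9→3 (via fail)
i=20 'a': node 3→4  → match P3@[19:20]
i=21 'a': node 4→8 (via fail)  → match P3@[20:21]
i=22 'b': node 8→1 (via fail)  → match P0@[22:22]
i=23 'c': node 1→2 (via fail)
i=24 'c': node 2→9  → match P5@[23:24]
i=25 'c': node 9→10  → match P4@[23:25],P5@[24:25]
i=26 'c': node 10→10 (via fail)  → match P4@[24:26],P5@[25:26]

Result: [[0,0],[2,5],[3,4],[3,5],[5,3],[6,0],[6,1],[8,0],[11,3],[12,0],[12,1],[14,5],[15,4],[15,5],[16,0],[18,5],[20,3],[21,3],[22,0],[24,5],[25,4],[25,5],[26,4],[26,5]]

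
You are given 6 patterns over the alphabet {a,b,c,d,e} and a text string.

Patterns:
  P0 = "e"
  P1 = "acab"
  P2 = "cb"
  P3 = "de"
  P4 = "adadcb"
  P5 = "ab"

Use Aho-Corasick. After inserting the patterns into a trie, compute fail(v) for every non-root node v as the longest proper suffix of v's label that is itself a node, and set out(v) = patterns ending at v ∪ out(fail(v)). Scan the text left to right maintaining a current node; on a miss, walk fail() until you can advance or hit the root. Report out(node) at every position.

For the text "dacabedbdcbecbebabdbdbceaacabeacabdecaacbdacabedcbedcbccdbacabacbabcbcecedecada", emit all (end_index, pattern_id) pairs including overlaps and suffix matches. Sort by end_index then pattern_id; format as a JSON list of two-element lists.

Build automaton:
Trie nodes:
  0='ε' goto a→2 c→6 d→8 e→1
  1='e' goto ·  [P0 ends]
  2='a' goto b→15 c→3 d→10
  3='ac' goto a→4
  4='aca' goto b→5
  5='acab' goto ·  [P1 ends]
  6='c' goto b→7
  7='cb' goto ·  [P2 ends]
  8='d' goto e→9
  9='de' goto ·  [P3 ends]
  10='ad' goto a→11
  11='ada' goto d→12
  12='adad' goto c→13
  13='adadc' goto b→14
  14='adadcb' goto ·  [P4 ends]
  15='ab' goto ·  [P5 ends]

Failure links (BFS by depth):
  fail(1) 'e': from fail(0)=0 chase 'e': 0 ⇒ 0;  out={0}∪out(0)={0}
  fail(2) 'a': from fail(0)=0 chase 'a': 0 ⇒ 0;  out=∅∪out(0)=∅
  fail(6) 'c': from fail(0)=0 chase 'c': 0 ⇒ 0;  out=∅∪out(0)=∅
  fail(8) 'd': from fail(0)=0 chase 'd': 0 ⇒ 0;  out=∅∪out(0)=∅
  fail(3) 'ac': from fail(2)=0 chase 'c': 0 ⇒ 6;  out=∅∪out(6)=∅
  fail(7) 'cb': from fail(6)=0 chase 'b': 0 ⇒ 0;  out={2}∪out(0)={2}
  fail(9) 'de': from fail(8)=0 chase 'e': 0 ⇒ 1;  out={3}∪out(1)={0,3}
  fail(10) 'ad': from fail(2)=0 chase 'd': 0 ⇒ 8;  out=∅∪out(8)=∅
  fail(15) 'ab': from fail(2)=0 chase 'b': 0 ⇒ 0;  out={5}∪out(0)={5}
  fail(4) 'aca': from fail(3)=6 chase 'a': 6→0 ⇒ 2;  out=∅∪out(2)=∅
  fail(11) 'ada': from fail(10)=8 chase 'a': 8→0 ⇒ 2;  out=∅∪out(2)=∅
  fail(5) 'acab': from fail(4)=2 chase 'b': 2 ⇒ 15;  out={1}∪out(15)={1,5}
  fail(12) 'adad': from fail(11)=2 chase 'd': 2 ⇒ 10;  out=∅∪out(10)=∅
  fail(13) 'adadc': from fail(12)=10 chase 'c': 10→8→0 ⇒ 6;  out=∅∪out(6)=∅
  fail(14) 'adadcb': from fail(13)=6 chase 'b': 6 ⇒ 7;  out={4}∪out(7)={2,4}

Scan:
pos 0 'd': at 8
pos 1 'a': at 2 (via fail)
pos 2 'c': at 3
pos 3 'a': at 4
pos 4 'b': at 5  emit P1@[1:4],P5@[3:4]
pos 5 'e': at 1 (via fail)  emit P0@[5:5]
pos 6 'd': at 8 (via fail)
pos 7 'b': at 0 (via fail)
pos 8 'd': at 8
pos 9 'c': at 6 (via fail)
pos 10 'b': at 7  emit P2@[9:10]
pos 11 'e': at 1 (via fail)  emit P0@[11:11]
pos 12 'c': at 6 (via fail)
pos 13 'b': at 7  emit P2@[12:13]
pos 14 'e': at 1 (via fail)  emit P0@[14:14]
pos 15 'b': at 0 (via fail)
pos 16 'a': at 2
pos 17 'b': at 15  emit P5@[16:17]
pos 18 'd': at 8 (via fail)
pos 19 'b': at 0 (via fail)
pos 20 'd': at 8
pos 21 'b': at 0 (via fail)
pos 22 'c': at 6
pos 23 'e': at 1 (via fail)  emit P0@[23:23]
pos 24 'a': at 2 (via fail)
pos 25 'a': at 2 (via fail)
pos 26 'c': at 3
pos 27 'a': at 4
pos 28 'b': at 5  emit P1@[25:28],P5@[27:28]
pos 29 'e': at 1 (via fail)  emit P0@[29:29]
pos 30 'a': at 2 (via fail)
pos 31 'c': at 3
pos 32 'a': at 4
pos 33 'b': at 5  emit P1@[30:33],P5@[32:33]
pos 34 'd': at 8 (via fail)
pos 35 'e': at 9  emit P0@[35:35],P3@[34:35]
pos 36 'c': at 6 (via fail)
pos 37 'a': at 2 (via fail)
pos 38 'a': at 2 (via fail)
pos 39 'c': at 3
pos 40 'b': at 7 (via fail)  emit P2@[39:40]
pos 41 'd': at 8 (via fail)
pos 42 'a': at 2 (via fail)
pos 43 'c': at 3
pos 44 'a': at 4
pos 45 'b': at 5  emit P1@[42:45],P5@[44:45]
pos 46 'e': at 1 (via fail)  emit P0@[46:46]
pos 47 'd': at 8 (via fail)
pos 48 'c': at 6 (via fail)
pos 49 'b': at 7  emit P2@[48:49]
pos 50 'e': at 1 (via fail)  emit P0@[50:50]
pos 51 'd': at 8 (via fail)
pos 52 'c': at 6 (via fail)
pos 53 'b': at 7  emit P2@[52:53]
pos 54 'c': at 6 (via fail)
pos 55 'c': at 6 (via fail)
pos 56 'd': at 8 (via fail)
pos 57 'b': at 0 (via fail)
pos 58 'a': at 2
pos 59 'c': at 3
pos 60 'a': at 4
pos 61 'b': at 5  emit P1@[58:61],P5@[60:61]
pos 62 'a': at 2 (via fail)
pos 63 'c': at 3
pos 64 'b': at 7 (via fail)  emit P2@[63:64]
pos 65 'a': at 2 (via fail)
pos 66 'b': at 15  emit P5@[65:66]
pos 67 'c': at 6 (via fail)
pos 68 'b': at 7  emit P2@[67:68]
pos 69 'c': at 6 (via fail)
pos 70 'e': at 1 (via fail)  emit P0@[70:70]
pos 71 'c': at 6 (via fail)
pos 72 'e': at 1 (via fail)  emit P0@[72:72]
pos 73 'd': at 8 (via fail)
pos 74 'e': at 9  emit P0@[74:74],P3@[73:74]
pos 75 'c': at 6 (via fail)
pos 76 'a': at 2 (via fail)
pos 77 'd': at 10
pos 78 'a': at 11

Matches: [[4,1],[4,5],[5,0],[10,2],[11,0],[13,2],[14,0],[17,5],[23,0],[28,1],[28,5],[29,0],[33,1],[33,5],[35,0],[35,3],[40,2],[45,1],[45,5],[46,0],[49,2],[50,0],[53,2],[61,1],[61,5],[64,2],[66,5],[68,2],[70,0],[72,0],[74,0],[74,3]]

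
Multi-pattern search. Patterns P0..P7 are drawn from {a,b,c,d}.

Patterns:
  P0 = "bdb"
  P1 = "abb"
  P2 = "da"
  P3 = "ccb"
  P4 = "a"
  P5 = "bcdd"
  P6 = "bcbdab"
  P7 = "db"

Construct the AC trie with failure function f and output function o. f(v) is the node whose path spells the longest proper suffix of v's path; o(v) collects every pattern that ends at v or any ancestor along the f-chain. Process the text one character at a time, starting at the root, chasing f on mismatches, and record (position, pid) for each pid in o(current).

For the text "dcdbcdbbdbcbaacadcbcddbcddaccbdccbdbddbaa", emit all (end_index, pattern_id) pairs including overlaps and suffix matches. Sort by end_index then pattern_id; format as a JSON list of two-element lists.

Build:
Trie nodes:
  n0 'ε': a→4 b→1 c→9 d→7
  n1 'b': c→12 d→2
  n2 'bd': b→3
  n3 'bdb': ·  [P0 ends]
  n4 'a': b→5  [P4 ends]
  n5 'ab': b→6
  n6 'abb': ·  [P1 ends]
  n7 'd': a→8 b→19
  n8 'da': ·  [P2 ends]
  n9 'c': c→10
  n10 'cc': b→11
  n11 'ccb': ·  [P3 ends]
  n12 'bc': b→15 d→13
  n13 'bcd': d→14
  n14 'bcdd': ·  [P5 ends]
  n15 'bcb': d→16
  n16 'bcbd': a→17
  n17 'bcbda': b→18
  n18 'bcbdab': ·  [P6 ends]
  n19 'db': ·  [P7 ends]

BFS fail/out derivation:
  fail(1) 'b': from fail(0)=0 chase 'b': 0 ⇒ 0;  out=∅∪out(0)=∅
  fail(4) 'a': from fail(0)=0 chase 'a': 0 ⇒ 0;  out={4}∪out(0)={4}
  fail(7) 'd': from fail(0)=0 chase 'd': 0 ⇒ 0;  out=∅∪out(0)=∅
  fail(9) 'c': from fail(0)=0 chase 'c': 0 ⇒ 0;  out=∅∪out(0)=∅
  fail(2) 'bd': from fail(1)=0 chase 'd': 0 ⇒ 7;  out=∅∪out(7)=∅
  fail(5) 'ab': from fail(4)=0 chase 'b': 0 ⇒ 1;  out=∅∪out(1)=∅
  fail(8) 'da': from fail(7)=0 chase 'a': 0 ⇒ 4;  out={2}∪out(4)={2,4}
  fail(10) 'cc': from fail(9)=0 chase 'c': 0 ⇒ 9;  out=∅∪out(9)=∅
  fail(12) 'bc': from fail(1)=0 chase 'c': 0 ⇒ 9;  out=∅∪out(9)=∅
  fail(19) 'db': from fail(7)=0 chase 'b': 0 ⇒ 1;  out={7}∪out(1)={7}
  fail(3) 'bdb': from fail(2)=7 chase 'b': 7 ⇒ 19;  out={0}∪out(19)={0,7}
  fail(6) 'abb': from fail(5)=1 chase 'b': 1→0 ⇒ 1;  out={1}∪out(1)={1}
  fail(11) 'ccb': from fail(10)=9 chase 'b': 9→0 ⇒ 1;  out={3}∪out(1)={3}
  fail(13) 'bcd': from fail(12)=9 chase 'd': 9→0 ⇒ 7;  out=∅∪out(7)=∅
  fail(15) 'bcb': from fail(12)=9 chase 'b': 9→0 ⇒ 1;  out=∅∪out(1)=∅
  fail(14) 'bcdd': from fail(13)=7 chase 'd': 7→0 ⇒ 7;  out={5}∪out(7)={5}
  fail(16) 'bcbd': from fail(15)=1 chase 'd': 1 ⇒ 2;  out=∅∪out(2)=∅
  fail(17) 'bcbda': from fail(16)=2 chase 'a': 2→7 ⇒ 8;  out=∅∪out(8)={2,4}
  fail(18) 'bcbdab': from fail(17)=8 chase 'b': 8→4 ⇒ 5;  out={6}∪out(5)={6}

Run:
i=0 'd': node 0→7
i=1 'c': node 7→9 ·f
i=2 'd': node 9→7 ·f
i=3 'b': node 7→19  emit P7@[2:3]
i=4 'c': node 19→12 ·f
i=5 'd': node 12→13
i=6 'b': node 13→19 ·f  emit P7@[5:6]
i=7 'b': node 19→1 ·f
i=8 'd': node 1→2
i=9 'b': node 2→3  emit P0@[7:9],P7@[8:9]
i=10 'c': node 3→12 ·f
i=11 'b': node 12→15
i=12 'a': node 15→4 ·f  emit P4@[12:12]
i=13 'a': node 4→4 ·f  emit P4@[13:13]
i=14 'c': node 4→9 ·f
i=15 'a': node 9→4 ·f  emit P4@[15:15]
i=16 'd': node 4→7 ·f
i=17 'c': node 7→9 ·f
i=18 'b': node 9→1 ·f
i=19 'c': node 1→12
i=20 'd': node 12→13
i=21 'd': node 13→14  emit P5@[18:21]
i=22 'b': node 14→19 ·f  emit P7@[21:22]
i=23 'c': node 19→12 ·f
i=24 'd': node 12→13
i=25 'd': node 13→14  emit P5@[22:25]
i=26 'a': node 14→8 ·f  emit P2@[25:26],P4@[26:26]
i=27 'c': node 8→9 ·f
i=28 'c': node 9→10
i=29 'b': node 10→11  emit P3@[27:29]
i=30 'd': node 11→2 ·f
i=31 'c': node 2→9 ·f
i=32 'c': node 9→10
i=33 'b': node 10→11  emit P3@[31:33]
i=34 'd': node 11→2 ·f
i=35 'b': node 2→3  emit P0@[33:35],P7@[34:35]
i=36 'd': node 3→2 ·f
i=37 'd': node 2→7 ·f
i=38 'b': node 7→19  emit P7@[37:38]
i=39 'a': node 19→4 ·f  emit P4@[39:39]
i=40 'a': node 4→4 ·f  emit P4@[40:40]

All matches (sorted): [[3,7],[6,7],[9,0],[9,7],[12,4],[13,4],[15,4],[21,5],[22,7],[25,5],[26,2],[26,4],[29,3],[33,3],[35,0],[35,7],[38,7],[39,4],[40,4]]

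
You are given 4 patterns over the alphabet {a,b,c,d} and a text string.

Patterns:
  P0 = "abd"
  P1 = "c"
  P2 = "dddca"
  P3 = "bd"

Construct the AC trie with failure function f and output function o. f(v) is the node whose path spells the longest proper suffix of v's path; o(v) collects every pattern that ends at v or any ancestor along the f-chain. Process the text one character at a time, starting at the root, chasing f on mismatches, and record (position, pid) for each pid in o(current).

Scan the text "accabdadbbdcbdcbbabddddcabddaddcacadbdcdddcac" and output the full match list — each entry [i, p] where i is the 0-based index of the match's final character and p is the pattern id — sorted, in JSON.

Build automaton:
Trie nodes:
  0='ε' goto a→1 b→10 c→4 d→5
  1='a' goto b→2
  2='ab' goto d→3
  3='abd' goto ·  ←P0
  4='c' goto ·  ←P1
  5='d' goto d→6
  6='dd' goto d→7
  7='ddd' goto c→8
  8='dddc' goto a→9
  9='dddca' goto ·  ←P2
  10='b' goto d→11
  11='bd' goto ·  ←P3

Failure links (BFS by depth):
  fail(1) 'a': from fail(0)=0 chase 'a': 0 ⇒ 0;  out=∅∪out(0)=∅
  fail(4) 'c': from fail(0)=0 chase 'c': 0 ⇒ 0;  out={1}∪out(0)={1}
  fail(5) 'd': from fail(0)=0 chase 'd': 0 ⇒ 0;  out=∅∪out(0)=∅
  fail(10) 'b': from fail(0)=0 chase 'b': 0 ⇒ 0;  out=∅∪out(0)=∅
  fail(2) 'ab': from fail(1)=0 chase 'b': 0 ⇒ 10;  out=∅∪out(10)=∅
  fail(6) 'dd': from fail(5)=0 chase 'd': 0 ⇒ 5;  out=∅∪out(5)=∅
  fail(11) 'bd': from fail(10)=0 chase 'd': 0 ⇒ 5;  out={3}∪out(5)={3}
  fail(3) 'abd': from fail(2)=10 chase 'd': 10 ⇒ 11;  out={0}∪out(11)={0,3}
  fail(7) 'ddd': from fail(6)=5 chase 'd': 5 ⇒ 6;  out=∅∪out(6)=∅
  fail(8) 'dddc': from fail(7)=6 chase 'c': 6→5→0 ⇒ 4;  out=∅∪out(4)={1}
  fail(9) 'dddca': from fail(8)=4 chase 'a': 4→0 ⇒ 1;  out={2}∪out(1)={2}

Text stream:
[0] read 'a'  n0⇒n1
[1] read 'c'  n1⇒n4 (via fail)  ** P1@[1:1]
[2] read 'c'  n4⇒n4 (via fail)  ** P1@[2:2]
[3] read 'a'  n4⇒n1 (via fail)
[4] read 'b'  n1⇒n2
[5] read 'd'  n2⇒n3  ** P0@[3:5],P3@[4:5]
[6] read 'a'  n3⇒n1 (via fail)
[7] read 'd'  n1⇒n5 (via fail)
[8] read 'b'  n5⇒n10 (via fail)
[9] read 'b'  n10⇒n10 (via fail)
[10] read 'd'  n10⇒n11  ** P3@[9:10]
[11] read 'c'  n11⇒n4 (via fail)  ** P1@[11:11]
[12] read 'b'  n4⇒n10 (via fail)
[13] read 'd'  n10⇒n11  ** P3@[12:13]
[14] read 'c'  n11⇒n4 (via fail)  ** P1@[14:14]
[15] read 'b'  n4⇒n10 (via fail)
[16] read 'b'  n10⇒n10 (via fail)
[17] read 'a'  n10⇒n1 (via fail)
[18] read 'b'  n1⇒n2
[19] read 'd'  n2⇒n3  ** P0@[17:19],P3@[18:19]
[20] read 'd'  n3⇒n6 (via fail)
[21] read 'd'  n6⇒n7
[22] read 'd'  n7⇒n7 (via fail)
[23] read 'c'  n7⇒n8  ** P1@[23:23]
[24] read 'a'  n8⇒n9  ** P2@[20:24]
[25] read 'b'  n9⇒n2 (via fail)
[26] read 'd'  n2⇒n3  ** P0@[24:26],P3@[25:26]
[27] read 'd'  n3⇒n6 (via fail)
[28] read 'a'  n6⇒n1 (via fail)
[29] read 'd'  n1⇒n5 (via fail)
[30] read 'd'  n5⇒n6
[31] read 'c'  n6⇒n4 (via fail)  ** P1@[31:31]
[32] read 'a'  n4⇒n1 (via fail)
[33] read 'c'  n1⇒n4 (via fail)  ** P1@[33:33]
[34] read 'a'  n4⇒n1 (via fail)
[35] read 'd'  n1⇒n5 (via fail)
[36] read 'b'  n5⇒n10 (via fail)
[37] read 'd'  n10⇒n11  ** P3@[36:37]
[38] read 'c'  n11⇒n4 (via fail)  ** P1@[38:38]
[39] read 'd'  n4⇒n5 (via fail)
[40] read 'd'  n5⇒n6
[41] read 'd'  n6⇒n7
[42] read 'c'  n7⇒n8  ** P1@[42:42]
[43] read 'a'  n8⇒n9  ** P2@[39:43]
[44] read 'c'  n9⇒n4 (via fail)  ** P1@[44:44]

Result: [[1,1],[2,1],[5,0],[5,3],[10,3],[11,1],[13,3],[14,1],[19,0],[19,3],[23,1],[24,2],[26,0],[26,3],[31,1],[33,1],[37,3],[38,1],[42,1],[43,2],[44,1]]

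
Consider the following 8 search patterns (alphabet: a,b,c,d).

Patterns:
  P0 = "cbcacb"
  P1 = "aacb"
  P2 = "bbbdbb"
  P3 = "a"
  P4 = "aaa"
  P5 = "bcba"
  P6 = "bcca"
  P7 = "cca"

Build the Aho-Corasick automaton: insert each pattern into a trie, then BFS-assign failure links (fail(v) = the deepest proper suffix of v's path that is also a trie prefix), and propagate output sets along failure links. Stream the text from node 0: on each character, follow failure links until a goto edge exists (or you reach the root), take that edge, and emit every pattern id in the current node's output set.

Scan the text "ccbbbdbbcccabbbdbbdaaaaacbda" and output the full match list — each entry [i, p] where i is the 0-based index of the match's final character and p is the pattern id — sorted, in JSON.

Build automaton:
Trie (insert patterns):
  0='ε' goto a→7 b→11 c→1
  1='c' goto b→2 c→23
  2='cb' goto c→3
  3='cbc' goto a→4
  4='cbca' goto c→5
  5='cbcac' goto b→6
  6='cbcacb' goto ·  ←P0
  7='a' goto a→8  ←P3
  8='aa' goto a→17 c→9
  9='aac' goto b→10
  10='aacb' goto ·  ←P1
  11='b' goto b→12 c→18
  12='bb' goto b→13
  13='bbb' goto d→14
  14='bbbd' goto b→15
  15='bbbdb' goto b→16
  16='bbbdbb' goto ·  ←P2
  17='aaa' goto ·  ←P4
  18='bc' goto b→19 c→21
  19='bcb' goto a→20
  20='bcba' goto ·  ←P5
  21='bcc' goto a→22
  22='bcca' goto ·  ←P6
  23='cc' goto a→24
  24='cca' goto ·  ←P7

Failure links (BFS by depth):
  n1('c'): parent n0 fail=0; on 'c' 0 → fail=0;  out ∅∪∅=∅
  n7('a'): parent n0 fail=0; on 'a' 0 → fail=0;  out {3}∪∅={3}
  n11('b'): parent n0 fail=0; on 'b' 0 → fail=0;  out ∅∪∅=∅
  n2('cb'): parent n1 fail=0; on 'b' 0 → fail=11;  out ∅∪∅=∅
  n8('aa'): parent n7 fail=0; on 'a' 0 → fail=7;  out ∅∪{3}={3}
  n12('bb'): parent n11 fail=0; on 'b' 0 → fail=11;  out ∅∪∅=∅
  n18('bc'): parent n11 fail=0; on 'c' 0 → fail=1;  out ∅∪∅=∅
  n23('cc'): parent n1 fail=0; on 'c' 0 → fail=1;  out ∅∪∅=∅
  n3('cbc'): parent n2 fail=11; on 'c' 11 → fail=18;  out ∅∪∅=∅
  n9('aac'): parent n8 fail=7; on 'c' 7→0 → fail=1;  out ∅∪∅=∅
  n13('bbb'): parent n12 fail=11; on 'b' 11 → fail=12;  out ∅∪∅=∅
  n17('aaa'): parent n8 fail=7; on 'a' 7 → fail=8;  out {4}∪{3}={3,4}
  n19('bcb'): parent n18 fail=1; on 'b' 1 → fail=2;  out ∅∪∅=∅
  n21('bcc'): parent n18 fail=1; on 'c' 1 → fail=23;  out ∅∪∅=∅
  n24('cca'): parent n23 fail=1; on 'a' 1→0 → fail=7;  out {7}∪{3}={3,7}
  n4('cbca'): parent n3 fail=18; on 'a' 18→1→0 → fail=7;  out ∅∪{3}={3}
  n10('aacb'): parent n9 fail=1; on 'b' 1 → fail=2;  out {1}∪∅={1}
  n14('bbbd'): parent n13 fail=12; on 'd' 12→11→0 → fail=0;  out ∅∪∅=∅
  n20('bcba'): parent n19 fail=2; on 'a' 2→11→0 → fail=7;  out {5}∪{3}={3,5}
  n22('bcca'): parent n21 fail=23; on 'a' 23 → fail=24;  out {6}∪{3,7}={3,6,7}
  n5('cbcac'): parent n4 fail=7; on 'c' 7→0 → fail=1;  out ∅∪∅=∅
  n15('bbbdb'): parent n14 fail=0; on 'b' 0 → fail=11;  out ∅∪∅=∅
  n6('cbcacb'): parent n5 fail=1; on 'b' 1 → fail=2;  out {0}∪∅={0}
  n16('bbbdbb'): parent n15 fail=11; on 'b' 11 → fail=12;  out {2}∪∅={2}

Scan:
[0] read 'c'  n0⇒n1
[1] read 'c'  n1⇒n23
[2] read 'b'  n23⇒n2 (fail-walked)
[3] read 'b'  n2⇒n12 (fail-walked)
[4] read 'b'  n12⇒n13
[5] read 'd'  n13⇒n14
[6] read 'b'  n14⇒n15
[7] read 'b'  n15⇒n16  emit P2@[2:7]
[8] read 'c'  n16⇒n18 (fail-walked)
[9] read 'c'  n18⇒n21
[10] read 'c'  n21⇒n23 (fail-walked)
[11] read 'a'  n23⇒n24  emit P3@[11:11],P7@[9:11]
[12] read 'b'  n24⇒n11 (fail-walked)
[13] read 'b'  n11⇒n12
[14] read 'b'  n12⇒n13
[15] read 'd'  n13⇒n14
[16] read 'b'  n14⇒n15
[17] read 'b'  n15⇒n16  emit P2@[12:17]
[18] read 'd'  n16⇒n0 (fail-walked)
[19] read 'a'  n0⇒n7  emit P3@[19:19]
[20] read 'a'  n7⇒n8  emit P3@[20:20]
[21] read 'a'  n8⇒n17  emit P3@[21:21],P4@[19:21]
[22] read 'a'  n17⇒n17 (fail-walked)  emit P3@[22:22],P4@[20:22]
[23] read 'a'  n17⇒n17 (fail-walked)  emit P3@[23:23],P4@[21:23]
[24] read 'c'  n17⇒n9 (fail-walked)
[25] read 'b'  n9⇒n10  emit P1@[22:25]
[26] read 'd'  n10⇒n0 (fail-walked)
[27] read 'a'  n0⇒n7  emit P3@[27:27]

Result: [[7,2],[11,3],[11,7],[17,2],[19,3],[20,3],[21,3],[21,4],[22,3],[22,4],[23,3],[23,4],[25,1],[27,3]]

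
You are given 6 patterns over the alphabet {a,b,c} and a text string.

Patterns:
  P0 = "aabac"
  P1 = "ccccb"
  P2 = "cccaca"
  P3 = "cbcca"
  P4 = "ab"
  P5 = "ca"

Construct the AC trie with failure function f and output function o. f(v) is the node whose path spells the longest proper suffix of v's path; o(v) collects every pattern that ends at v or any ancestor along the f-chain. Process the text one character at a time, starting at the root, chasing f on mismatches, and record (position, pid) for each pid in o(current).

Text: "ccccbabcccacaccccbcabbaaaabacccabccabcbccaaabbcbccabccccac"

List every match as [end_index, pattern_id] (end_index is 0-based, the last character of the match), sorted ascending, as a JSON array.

Construct AC machine:
Trie (insert patterns):
  n0 'ε': a→1 c→6
  n1 'a': a→2 b→18
  n2 'aa': b→3
  n3 'aab': a→4
  n4 'aaba': c→5
  n5 'aabac': ·  [P0 ends]
  n6 'c': a→19 b→14 c→7
  n7 'cc': c→8
  n8 'ccc': a→11 c→9
  n9 'cccc': b→10
  n10 'ccccb': ·  [P1 ends]
  n11 'ccca': c→12
  n12 'cccac': a→13
  n13 'cccaca': ·  [P2 ends]
  n14 'cb': c→15
  n15 'cbc': c→16
  n16 'cbcc': a→17
  n17 'cbcca': ·  [P3 ends]
  n18 'ab': ·  [P4 ends]
  n19 'ca': ·  [P5 ends]

BFS fail/out derivation:
  fail(1) 'a': from fail(0)=0 chase 'a': 0 ⇒ 0;  out=∅∪out(0)=∅
  fail(6) 'c': from fail(0)=0 chase 'c': 0 ⇒ 0;  out=∅∪out(0)=∅
  fail(2) 'aa': from fail(1)=0 chase 'a': 0 ⇒ 1;  out=∅∪out(1)=∅
  fail(7) 'cc': from fail(6)=0 chase 'c': 0 ⇒ 6;  out=∅∪out(6)=∅
  fail(14) 'cb': from fail(6)=0 chase 'b': 0 ⇒ 0;  out=∅∪out(0)=∅
  fail(18) 'ab': from fail(1)=0 chase 'b': 0 ⇒ 0;  out={4}∪out(0)={4}
  fail(19) 'ca': from fail(6)=0 chase 'a': 0 ⇒ 1;  out={5}∪out(1)={5}
  fail(3) 'aab': from fail(2)=1 chase 'b': 1 ⇒ 18;  out=∅∪out(18)={4}
  fail(8) 'ccc': from fail(7)=6 chase 'c': 6 ⇒ 7;  out=∅∪out(7)=∅
  fail(15) 'cbc': from fail(14)=0 chase 'c': 0 ⇒ 6;  out=∅∪out(6)=∅
  fail(4) 'aaba': from fail(3)=18 chase 'a': 18→0 ⇒ 1;  out=∅∪out(1)=∅
  fail(9) 'cccc': from fail(8)=7 chase 'c': 7 ⇒ 8;  out=∅∪out(8)=∅
  fail(11) 'ccca': from fail(8)=7 chase 'a': 7→6 ⇒ 19;  out=∅∪out(19)={5}
  fail(16) 'cbcc': from fail(15)=6 chase 'c': 6 ⇒ 7;  out=∅∪out(7)=∅
  fail(5) 'aabac': from fail(4)=1 chase 'c': 1→0 ⇒ 6;  out={0}∪out(6)={0}
  fail(10) 'ccccb': from fail(9)=8 chase 'b': 8→7→6 ⇒ 14;  out={1}∪out(14)={1}
  fail(12) 'cccac': from fail(11)=19 chase 'c': 19→1→0 ⇒ 6;  out=∅∪out(6)=∅
  fail(17) 'cbcca': from fail(16)=7 chase 'a': 7→6 ⇒ 19;  out={3}∪out(19)={3,5}
  fail(13) 'cccaca': from fail(12)=6 chase 'a': 6 ⇒ 19;  out={2}∪out(19)={2,5}

Scan:
i=0 'c': node 0→6
i=1 'c': node 6→7
i=2 'c': node 7→8
i=3 'c': node 8→9
i=4 'b': node 9→10  ** P1@[0:4]
i=5 'a': node 10→1 (fail-walked)
i=6 'b': node 1→18  ** P4@[5:6]
i=7 'c': node 18→6 (fail-walked)
i=8 'c': node 6→7
i=9 'c': node 7→8
i=10 'a': node 8→11  ** P5@[9:10]
i=11 'c': node 11→12
i=12 'a': node 12→13  ** P2@[7:12],P5@[11:12]
i=13 'c': node 13→6 (fail-walked)
i=14 'c': node 6→7
i=15 'c': node 7→8
i=16 'c': node 8→9
i=17 'b': node 9→10  ** P1@[13:17]
i=18 'c': node 10→15 (fail-walked)
i=19 'a': node 15→19 (fail-walked)  ** P5@[18:19]
i=20 'b': node 19→18 (fail-walked)  ** P4@[19:20]
i=21 'b': node 18→0 (fail-walked)
i=22 'a': node 0→1
i=23 'a': node 1→2
i=24 'a': node 2→2 (fail-walked)
i=25 'a': node 2→2 (fail-walked)
i=26 'b': node 2→3  ** P4@[25:26]
i=27 'a': node 3→4
i=28 'c': node 4→5  ** P0@[24:28]
i=29 'c': node 5→7 (fail-walked)
i=30 'c': node 7→8
i=31 'a': node 8→11  ** P5@[30:31]
i=32 'b': node 11→18 (fail-walked)  ** P4@[31:32]
i=33 'c': node 18→6 (fail-walked)
i=34 'c': node 6→7
i=35 'a': node 7→19 (fail-walked)  ** P5@[34:35]
i=36 'b': node 19→18 (fail-walked)  ** P4@[35:36]
i=37 'c': node 18→6 (fail-walked)
i=38 'b': node 6→14
i=39 'c': node 14→15
i=40 'c': node 15→16
i=41 'a': node 16→17  ** P3@[37:41],P5@[40:41]
i=42 'a': node 17→2 (fail-walked)
i=43 'a': node 2→2 (fail-walked)
i=44 'b': node 2→3  ** P4@[43:44]
i=45 'b': node 3→0 (fail-walked)
i=46 'c': node 0→6
i=47 'b': node 6→14
i=48 'c': node 14→15
i=49 'c': node 15→16
i=50 'a': node 16→17  ** P3@[46:50],P5@[49:50]
i=51 'b': node 17→18 (fail-walked)  ** P4@[50:51]
i=52 'c': node 18→6 (fail-walked)
i=53 'c': node 6→7
i=54 'c': node 7→8
i=55 'c': node 8→9
i=56 'a': node 9→11 (fail-walked)  ** P5@[55:56]
i=57 'c': node 11→12

Result: [[4,1],[6,4],[10,5],[12,2],[12,5],[17,1],[19,5],[20,4],[26,4],[28,0],[31,5],[32,4],[35,5],[36,4],[41,3],[41,5],[44,4],[50,3],[50,5],[51,4],[56,5]]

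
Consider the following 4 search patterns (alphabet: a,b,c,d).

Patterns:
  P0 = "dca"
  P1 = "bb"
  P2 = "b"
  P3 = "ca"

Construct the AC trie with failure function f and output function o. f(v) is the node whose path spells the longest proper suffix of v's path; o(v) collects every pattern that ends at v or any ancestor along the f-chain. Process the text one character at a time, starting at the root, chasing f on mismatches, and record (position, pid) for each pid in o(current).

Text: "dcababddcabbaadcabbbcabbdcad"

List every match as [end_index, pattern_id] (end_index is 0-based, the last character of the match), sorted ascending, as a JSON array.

Build:
Trie nodes:
  0='ε' goto b→4 c→6 d→1
  1='d' goto c→2
  2='dc' goto a→3
  3='dca' goto ·  ←P0
  4='b' goto b→5  ←P2
  5='bb' goto ·  ←P1
  6='c' goto a→7
  7='ca' goto ·  ←P3

BFS fail/out derivation:
  n1('d'): parent n0 fail=0; on 'd' 0 → fail=0;  out ∅∪∅=∅
  n4('b'): parent n0 fail=0; on 'b' 0 → fail=0;  out {2}∪∅={2}
  n6('c'): parent n0 fail=0; on 'c' 0 → fail=0;  out ∅∪∅=∅
  n2('dc'): parent n1 fail=0; on 'c' 0 → fail=6;  out ∅∪∅=∅
  n5('bb'): parent n4 fail=0; on 'b' 0 → fail=4;  out {1}∪{2}={1,2}
  n7('ca'): parent n6 fail=0; on 'a' 0 → fail=0;  out {3}∪∅={3}
  n3('dca'): parent n2 fail=6; on 'a' 6 → fail=7;  out {0}∪{3}={0,3}

Run:
pos 0 'd': at 1
pos 1 'c': at 2
pos 2 'a': at 3  emit P0@[0:2],P3@[1:2]
pos 3 'b': at 4 (via fail)  emit P2@[3:3]
pos 4 'a': at 0 (via fail)
pos 5 'b': at 4  emit P2@[5:5]
pos 6 'd': at 1 (via fail)
pos 7 'd': at 1 (via fail)
pos 8 'c': at 2
pos 9 'a': at 3  emit P0@[7:9],P3@[8:9]
pos 10 'b': at 4 (via fail)  emit P2@[10:10]
pos 11 'b': at 5  emit P1@[10:11],P2@[11:11]
pos 12 'a': at 0 (via fail)
pos 13 'a': at 0
pos 14 'd': at 1
pos 15 'c': at 2
pos 16 'a': at 3  emit P0@[14:16],P3@[15:16]
pos 17 'b': at 4 (via fail)  emit P2@[17:17]
pos 18 'b': at 5  emit P1@[17:18],P2@[18:18]
pos 19 'b': at 5 (via fail)  emit P1@[18:19],P2@[19:19]
pos 20 'c': at 6 (via fail)
pos 21 'a': at 7  emit P3@[20:21]
pos 22 'b': at 4 (via fail)  emit P2@[22:22]
pos 23 'b': at 5  emit P1@[22:23],P2@[23:23]
pos 24 'd': at 1 (via fail)
pos 25 'c': at 2
pos 26 'a': at 3  emit P0@[24:26],P3@[25:26]
pos 27 'd': at 1 (via fail)

Matches: [[2,0],[2,3],[3,2],[5,2],[9,0],[9,3],[10,2],[11,1],[11,2],[16,0],[16,3],[17,2],[18,1],[18,2],[19,1],[19,2],[21,3],[22,2],[23,1],[23,2],[26,0],[26,3]]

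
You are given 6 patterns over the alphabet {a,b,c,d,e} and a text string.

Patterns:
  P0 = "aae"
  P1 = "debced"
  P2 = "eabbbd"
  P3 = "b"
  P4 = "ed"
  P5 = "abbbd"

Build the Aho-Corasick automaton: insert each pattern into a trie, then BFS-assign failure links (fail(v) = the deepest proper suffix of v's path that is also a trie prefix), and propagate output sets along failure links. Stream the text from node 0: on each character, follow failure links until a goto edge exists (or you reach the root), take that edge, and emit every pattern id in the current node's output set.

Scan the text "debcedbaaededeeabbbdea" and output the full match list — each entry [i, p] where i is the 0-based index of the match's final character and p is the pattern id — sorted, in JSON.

Construct AC machine:
Trie (insert patterns):
  0='ε' goto a→1 b→16 d→4 e→10
  1='a' goto a→2 b→18
  2='aa' goto e→3
  3='aae' goto ·  [P0 ends]
  4='d' goto e→5
  5='de' goto b→6
  6='deb' goto c→7
  7='debc' goto e→8
  8='debce' goto d→9
  9='debced' goto ·  [P1 ends]
  10='e' goto a→11 d→17
  11='ea' goto b→12
  12='eab' goto b→13
  13='eabb' goto b→14
  14='eabbb' goto d→15
  15='eabbbd' goto ·  [P2 ends]
  16='b' goto ·  [P3 ends]
  17='ed' goto ·  [P4 ends]
  18='ab' goto b→19
  19='abb' goto b→20
  20='abbb' goto d→21
  21='abbbd' goto ·  [P5 ends]

Failure links (BFS by depth):
  n1('a'): parent n0 fail=0; on 'a' 0 → fail=0;  out ∅∪∅=∅
  n4('d'): parent n0 fail=0; on 'd' 0 → fail=0;  out ∅∪∅=∅
  n10('e'): parent n0 fail=0; on 'e' 0 → fail=0;  out ∅∪∅=∅
  n16('b'): parent n0 fail=0; on 'b' 0 → fail=0;  out {3}∪∅={3}
  n2('aa'): parent n1 fail=0; on 'a' 0 → fail=1;  out ∅∪∅=∅
  n5('de'): parent n4 fail=0; on 'e' 0 → fail=10;  out ∅∪∅=∅
  n11('ea'): parent n10 fail=0; on 'a' 0 → fail=1;  out ∅∪∅=∅
  n17('ed'): parent n10 fail=0; on 'd' 0 → fail=4;  out {4}∪∅={4}
  n18('ab'): parent n1 fail=0; on 'b' 0 → fail=16;  out ∅∪{3}={3}
  n3('aae'): parent n2 fail=1; on 'e' 1→0 → fail=10;  out {0}∪∅={0}
  n6('deb'): parent n5 fail=10; on 'b' 10→0 → fail=16;  out ∅∪{3}={3}
  n12('eab'): parent n11 fail=1; on 'b' 1 → fail=18;  out ∅∪{3}={3}
  n19('abb'): parent n18 fail=16; on 'b' 16→0 → fail=16;  out ∅∪{3}={3}
  n7('debc'): parent n6 fail=16; on 'c' 16→0 → fail=0;  out ∅∪∅=∅
  n13('eabb'): parent n12 fail=18; on 'b' 18 → fail=19;  out ∅∪{3}={3}
  n20('abbb'): parent n19 fail=16; on 'b' 16→0 → fail=16;  out ∅∪{3}={3}
  n8('debce'): parent n7 fail=0; on 'e' 0 → fail=10;  out ∅∪∅=∅
  n14('eabbb'): parent n13 fail=19; on 'b' 19 → fail=20;  out ∅∪{3}={3}
  n21('abbbd'): parent n20 fail=16; on 'd' 16→0 → fail=4;  out {5}∪∅={5}
  n9('debced'): parent n8 fail=10; on 'd' 10 → fail=17;  out {1}∪{4}={1,4}
  n15('eabbbd'): parent n14 fail=20; on 'd' 20 → fail=21;  out {2}∪{5}={2,5}

Run:
[0] read 'd'  n0⇒n4
[1] read 'e'  n4⇒n5
[2] read 'b'  n5⇒n6  ** P3@[2:2]
[3] read 'c'  n6⇒n7
[4] read 'e'  n7⇒n8
[5] read 'd'  n8⇒n9  ** P1@[0:5],P4@[4:5]
[6] read 'b'  n9⇒n16 ·f  ** P3@[6:6]
[7] read 'a'  n16⇒n1 ·f
[8] read 'a'  n1⇒n2
[9] read 'e'  n2⇒n3  ** P0@[7:9]
[10] read 'd'  n3⇒n17 ·f  ** P4@[9:10]
[11] read 'e'  n17⇒n5 ·f
[12] read 'd'  n5⇒n17 ·f  ** P4@[11:12]
[13] read 'e'  n17⇒n5 ·f
[14] read 'e'  n5⇒n10 ·f
[15] read 'a'  n10⇒n11
[16] read 'b'  n11⇒n12  ** P3@[16:16]
[17] read 'b'  n12⇒n13  ** P3@[17:17]
[18] read 'b'  n13⇒n14  ** P3@[18:18]
[19] read 'd'  n14⇒n15  ** P2@[14:19],P5@[15:19]
[20] read 'e'  n15⇒n5 ·f
[21] read 'a'  n5⇒n11 ·f

Matches: [[2,3],[5,1],[5,4],[6,3],[9,0],[10,4],[12,4],[16,3],[17,3],[18,3],[19,2],[19,5]]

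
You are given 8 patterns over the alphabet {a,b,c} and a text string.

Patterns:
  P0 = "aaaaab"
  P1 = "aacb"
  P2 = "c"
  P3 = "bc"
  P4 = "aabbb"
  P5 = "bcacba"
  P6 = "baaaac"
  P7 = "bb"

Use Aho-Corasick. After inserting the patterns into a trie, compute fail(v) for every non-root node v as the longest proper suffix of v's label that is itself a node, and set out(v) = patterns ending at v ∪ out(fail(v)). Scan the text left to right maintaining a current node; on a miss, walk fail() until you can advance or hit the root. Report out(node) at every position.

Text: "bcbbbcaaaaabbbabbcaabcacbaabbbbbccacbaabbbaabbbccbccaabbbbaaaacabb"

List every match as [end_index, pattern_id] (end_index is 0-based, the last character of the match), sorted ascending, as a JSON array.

Construct AC machine:
Trie (insert patterns):
  n0 'ε': a→1 b→10 c→9
  n1 'a': a→2
  n2 'aa': a→3 b→12 c→7
  n3 'aaa': a→4
  n4 'aaaa': a→5
  n5 'aaaaa': b→6
  n6 'aaaaab': ·  [P0 ends]
  n7 'aac': b→8
  n8 'aacb': ·  [P1 ends]
  n9 'c': ·  [P2 ends]
  n10 'b': a→19 b→24 c→11
  n11 'bc': a→15  [P3 ends]
  n12 'aab': b→13
  n13 'aabb': b→14
  n14 'aabbb': ·  [P4 ends]
  n15 'bca': c→16
  n16 'bcac': b→17
  n17 'bcacb': a→18
  n18 'bcacba': ·  [P5 ends]
  n19 'ba': a→20
  n20 'baa': a→21
  n21 'baaa': a→22
  n22 'baaaa': c→23
  n23 'baaaac': ·  [P6 ends]
  n24 'bb': ·  [P7 ends]

BFS fail/out derivation:
  n1('a'): parent n0 fail=0; on 'a' 0 → fail=0;  out ∅∪∅=∅
  n9('c'): parent n0 fail=0; on 'c' 0 → fail=0;  out {2}∪∅={2}
  n10('b'): parent n0 fail=0; on 'b' 0 → fail=0;  out ∅∪∅=∅
  n2('aa'): parent n1 fail=0; on 'a' 0 → fail=1;  out ∅∪∅=∅
  n11('bc'): parent n10 fail=0; on 'c' 0 → fail=9;  out {3}∪{2}={2,3}
  n19('ba'): parent n10 fail=0; on 'a' 0 → fail=1;  out ∅∪∅=∅
  n24('bb'): parent n10 fail=0; on 'b' 0 → fail=10;  out {7}∪∅={7}
  n3('aaa'): parent n2 fail=1; on 'a' 1 → fail=2;  out ∅∪∅=∅
  n7('aac'): parent n2 fail=1; on 'c' 1→0 → fail=9;  out ∅∪{2}={2}
  n12('aab'): parent n2 fail=1; on 'b' 1→0 → fail=10;  out ∅∪∅=∅
  n15('bca'): parent n11 fail=9; on 'a' 9→0 → fail=1;  out ∅∪∅=∅
  n20('baa'): parent n19 fail=1; on 'a' 1 → fail=2;  out ∅∪∅=∅
  n4('aaaa'): parent n3 fail=2; on 'a' 2 → fail=3;  out ∅∪∅=∅
  n8('aacb'): parent n7 fail=9; on 'b' 9→0 → fail=10;  out {1}∪∅={1}
  n13('aabb'): parent n12 fail=10; on 'b' 10 → fail=24;  out ∅∪{7}={7}
  n16('bcac'): parent n15 fail=1; on 'c' 1→0 → fail=9;  out ∅∪{2}={2}
  n21('baaa'): parent n20 fail=2; on 'a' 2 → fail=3;  out ∅∪∅=∅
  n5('aaaaa'): parent n4 fail=3; on 'a' 3 → fail=4;  out ∅∪∅=∅
  n14('aabbb'): parent n13 fail=24; on 'b' 24→10 → fail=24;  out {4}∪{7}={4,7}
  n17('bcacb'): parent n16 fail=9; on 'b' 9→0 → fail=10;  out ∅∪∅=∅
  n22('baaaa'): parent n21 fail=3; on 'a' 3 → fail=4;  out ∅∪∅=∅
  n6('aaaaab'): parent n5 fail=4; on 'b' 4→3→2 → fail=12;  out {0}∪∅={0}
  n18('bcacba'): parent n17 fail=10; on 'a' 10 → fail=19;  out {5}∪∅={5}
  n23('baaaac'): parent n22 fail=4; on 'c' 4→3→2 → fail=7;  out {6}∪{2}={2,6}

Scan:
[0] read 'b'  n0⇒n10
[1] read 'c'  n10⇒n11  emit P2@[1:1],P3@[0:1]
[2] read 'b'  n11⇒n10 ·f
[3] read 'b'  n10⇒n24  emit P7@[2:3]
[4] read 'b'  n24⇒n24 ·f  emit P7@[3:4]
[5] read 'c'  n24⇒n11 ·f  emit P2@[5:5],P3@[4:5]
[6] read 'a'  n11⇒n15
[7] read 'a'  n15⇒n2 ·f
[8] read 'a'  n2⇒n3
[9] read 'a'  n3⇒n4
[10] read 'a'  n4⇒n5
[11] read 'b'  n5⇒n6  emit P0@[6:11]
[12] read 'b'  n6⇒n13 ·f  emit P7@[11:12]
[13] read 'b'  n13⇒n14  emit P4@[9:13],P7@[12:13]
[14] read 'a'  n14⇒n19 ·f
[15] read 'b'  n19⇒n10 ·f
[16] read 'b'  n10⇒n24  emit P7@[15:16]
[17] read 'c'  n24⇒n11 ·f  emit P2@[17:17],P3@[16:17]
[18] read 'a'  n11⇒n15
[19] read 'a'  n15⇒n2 ·f
[20] read 'b'  n2⇒n12
[21] read 'c'  n12⇒n11 ·f  emit P2@[21:21],P3@[20:21]
[22] read 'a'  n11⇒n15
[23] read 'c'  n15⇒n16  emit P2@[23:23]
[24] read 'b'  n16⇒n17
[25] read 'a'  n17⇒n18  emit P5@[20:25]
[26] read 'a'  n18⇒n20 ·f
[27] read 'b'  n20⇒n12 ·f
[28] read 'b'  n12⇒n13  emit P7@[27:28]
[29] read 'b'  n13⇒n14  emit P4@[25:29],P7@[28:29]
[30] read 'b'  n14⇒n24 ·f  emit P7@[29:30]
[31] read 'b'  n24⇒n24 ·f  emit P7@[30:31]
[32] read 'c'  n24⇒n11 ·f  emit P2@[32:32],P3@[31:32]
[33] read 'c'  n11⇒n9 ·f  emit P2@[33:33]
[34] read 'a'  n9⇒n1 ·f
[35] read 'c'  n1⇒n9 ·f  emit P2@[35:35]
[36] read 'b'  n9⇒n10 ·f
[37] read 'a'  n10⇒n19
[38] read 'a'  n19⇒n20
[39] read 'b'  n20⇒n12 ·f
[40] read 'b'  n12⇒n13  emit P7@[39:40]
[41] read 'b'  n13⇒n14  emit P4@[37:41],P7@[40:41]
[42] read 'a'  n14⇒n19 ·f
[43] read 'a'  n19⇒n20
[44] read 'b'  n20⇒n12 ·f
[45] read 'b'  n12⇒n13  emit P7@[44:45]
[46] read 'b'  n13⇒n14  emit P4@[42:46],P7@[45:46]
[47] read 'c'  n14⇒n11 ·f  emit P2@[47:47],P3@[46:47]
[48] read 'c'  n11⇒n9 ·f  emit P2@[48:48]
[49] read 'b'  n9⇒n10 ·f
[50] read 'c'  n10⇒n11  emit P2@[50:50],P3@[49:50]
[51] read 'c'  n11⇒n9 ·f  emit P2@[51:51]
[52] read 'a'  n9⇒n1 ·f
[53] read 'a'  n1⇒n2
[54] read 'b'  n2⇒n12
[55] read 'b'  n12⇒n13  emit P7@[54:55]
[56] read 'b'  n13⇒n14  emit P4@[52:56],P7@[55:56]
[57] read 'b'  n14⇒n24 ·f  emit P7@[56:57]
[58] read 'a'  n24⇒n19 ·f
[59] read 'a'  n19⇒n20
[60] read 'a'  n20⇒n21
[61] read 'a'  n21⇒n22
[62] read 'c'  n22⇒n23  emit P2@[62:62],P6@[57:62]
[63] read 'a'  n23⇒n1 ·f
[64] read 'b'  n1⇒n10 ·f
[65] read 'b'  n10⇒n24  emit P7@[64:65]

Matches: [[1,2],[1,3],[3,7],[4,7],[5,2],[5,3],[11,0],[12,7],[13,4],[13,7],[16,7],[17,2],[17,3],[21,2],[21,3],[23,2],[25,5],[28,7],[29,4],[29,7],[30,7],[31,7],[32,2],[32,3],[33,2],[35,2],[40,7],[41,4],[41,7],[45,7],[46,4],[46,7],[47,2],[47,3],[48,2],[50,2],[50,3],[51,2],[55,7],[56,4],[56,7],[57,7],[62,2],[62,6],[65,7]]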